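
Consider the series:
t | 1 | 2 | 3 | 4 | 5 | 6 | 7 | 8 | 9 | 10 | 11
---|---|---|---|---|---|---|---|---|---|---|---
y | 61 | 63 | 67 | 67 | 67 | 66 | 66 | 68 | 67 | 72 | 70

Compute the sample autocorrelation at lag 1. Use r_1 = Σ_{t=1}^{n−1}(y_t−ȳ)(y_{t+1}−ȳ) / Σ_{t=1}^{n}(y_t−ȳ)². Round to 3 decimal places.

0.441

Mean ȳ = (61 + 63 + 67 + 67 + 67 + 66 + 66 + 68 + 67 + 72 + 70)/11 = 66.7273
Numerator Σ_{t=1}^{10}(y_t−ȳ)(y_{t+1}−ȳ) = 38.9256
Denominator Σ(y_t−ȳ)² = 88.1818
r_1 = 38.9256 / 88.1818 = 0.441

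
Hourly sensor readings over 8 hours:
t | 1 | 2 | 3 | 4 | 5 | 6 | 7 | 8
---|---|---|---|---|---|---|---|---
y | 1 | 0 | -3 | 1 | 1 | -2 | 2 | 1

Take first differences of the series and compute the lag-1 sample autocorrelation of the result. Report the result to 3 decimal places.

First differences Δy: -1, -3, 4, 0, -3, 4, -1
Mean of differences = 0.0000
Numerator Σ(Δy_t−Δȳ)(Δy_{t+1}−Δȳ) = -25.0000
Denominator Σ(Δy_t−Δȳ)² = 52.0000
r_1(Δy) = -25.0000 / 52.0000 = -0.481

-0.481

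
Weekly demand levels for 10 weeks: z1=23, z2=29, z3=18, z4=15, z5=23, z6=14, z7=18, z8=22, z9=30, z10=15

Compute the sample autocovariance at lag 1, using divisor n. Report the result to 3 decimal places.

-4.279

Mean z̄ = (23 + 29 + 18 + 15 + 23 + 14 + 18 + 22 + 30 + 15)/10 = 20.7000
Σ_{t=1}^{9}(z_t−z̄)(z_{t+1}−z̄) = -42.7900
γ_1 = -42.7900 / 10 = -4.279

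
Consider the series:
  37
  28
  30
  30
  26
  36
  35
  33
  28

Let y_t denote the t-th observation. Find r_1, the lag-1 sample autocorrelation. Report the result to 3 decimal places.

-0.102

Mean ȳ = (37 + 28 + 30 + 30 + 26 + 36 + 35 + 33 + 28)/9 = 31.4444
Numerator Σ_{t=1}^{8}(y_t−ȳ)(y_{t+1}−ȳ) = -12.6420
Denominator Σ(y_t−ȳ)² = 124.2222
r_1 = -12.6420 / 124.2222 = -0.102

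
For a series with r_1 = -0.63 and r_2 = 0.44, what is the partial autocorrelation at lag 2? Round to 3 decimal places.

φ_{22} = (r_2 − r_1²) / (1 − r_1²)
r_1² = (-0.63)² = 0.3969
Numerator = 0.44 − 0.3969 = 0.0431; denominator = 1 − 0.3969 = 0.6031
φ_{22} = 0.0431 / 0.6031 = 0.071

0.071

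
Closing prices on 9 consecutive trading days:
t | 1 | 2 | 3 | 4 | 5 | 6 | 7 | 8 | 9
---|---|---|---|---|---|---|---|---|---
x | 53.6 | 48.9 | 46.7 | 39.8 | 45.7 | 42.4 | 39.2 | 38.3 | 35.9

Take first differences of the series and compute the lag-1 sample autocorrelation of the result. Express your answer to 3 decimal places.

-0.484

First differences Δx: -4.7, -2.2, -6.9, 5.9, -3.3, -3.2, -0.9, -2.4
Mean of differences = -2.2125
Numerator Σ(Δx_t−Δx̄)(Δx_{t+1}−Δx̄) = -47.4077
Denominator Σ(Δx_t−Δx̄)² = 97.8888
r_1(Δx) = -47.4077 / 97.8888 = -0.484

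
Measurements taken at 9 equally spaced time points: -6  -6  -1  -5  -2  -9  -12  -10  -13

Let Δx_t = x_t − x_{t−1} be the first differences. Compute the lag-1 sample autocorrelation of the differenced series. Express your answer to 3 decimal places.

-0.420

First differences Δx: 0, 5, -4, 3, -7, -3, 2, -3
Mean of differences = -0.8750
Numerator Σ(Δx_t−Δx̄)(Δx_{t+1}−Δx̄) = -48.2656
Denominator Σ(Δx_t−Δx̄)² = 114.8750
r_1(Δx) = -48.2656 / 114.8750 = -0.420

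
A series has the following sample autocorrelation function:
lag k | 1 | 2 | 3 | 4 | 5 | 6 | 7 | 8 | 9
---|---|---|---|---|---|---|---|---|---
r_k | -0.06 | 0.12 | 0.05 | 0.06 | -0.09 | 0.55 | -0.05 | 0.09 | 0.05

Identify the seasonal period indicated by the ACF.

The largest autocorrelation is r_6 = 0.55; the remaining lags stay at or below 0.12.
The dominant spike at lag 6 indicates a seasonal period of 6.

6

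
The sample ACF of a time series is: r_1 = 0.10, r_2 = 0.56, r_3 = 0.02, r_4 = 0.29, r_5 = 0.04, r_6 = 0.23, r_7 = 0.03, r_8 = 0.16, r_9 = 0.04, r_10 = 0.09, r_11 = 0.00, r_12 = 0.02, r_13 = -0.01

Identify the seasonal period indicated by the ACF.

The largest autocorrelation is r_2 = 0.56, with weaker echoes at lags 4 (0.29), 6 (0.23) and 8 (0.16); the remaining lags stay at or below 0.10.
The dominant spike at lag 2 indicates a seasonal period of 2.

2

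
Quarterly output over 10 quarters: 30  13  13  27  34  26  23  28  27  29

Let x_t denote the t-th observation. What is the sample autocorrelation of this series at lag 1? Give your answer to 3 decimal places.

0.215

Mean x̄ = (30 + 13 + 13 + 27 + 34 + 26 + 23 + 28 + 27 + 29)/10 = 25.0000
Numerator Σ_{t=1}^{9}(x_t−x̄)(x_{t+1}−x̄) = 93.0000
Denominator Σ(x_t−x̄)² = 432.0000
r_1 = 93.0000 / 432.0000 = 0.215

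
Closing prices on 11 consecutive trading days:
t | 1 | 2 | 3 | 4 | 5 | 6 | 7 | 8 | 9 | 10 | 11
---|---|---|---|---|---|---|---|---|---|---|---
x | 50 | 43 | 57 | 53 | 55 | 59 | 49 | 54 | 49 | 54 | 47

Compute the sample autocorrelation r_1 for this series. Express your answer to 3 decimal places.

-0.210

Mean x̄ = (50 + 43 + 57 + 53 + 55 + 59 + 49 + 54 + 49 + 54 + 47)/11 = 51.8182
Numerator Σ_{t=1}^{10}(x_t−x̄)(x_{t+1}−x̄) = -46.1240
Denominator Σ(x_t−x̄)² = 219.6364
r_1 = -46.1240 / 219.6364 = -0.210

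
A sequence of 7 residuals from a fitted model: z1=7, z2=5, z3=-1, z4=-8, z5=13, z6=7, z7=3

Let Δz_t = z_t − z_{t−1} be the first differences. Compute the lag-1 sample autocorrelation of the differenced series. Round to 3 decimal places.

-0.335

First differences Δz: -2, -6, -7, 21, -6, -4
Mean of differences = -0.6667
Numerator Σ(Δz_t−Δz̄)(Δz_{t+1}−Δz̄) = -194.1111
Denominator Σ(Δz_t−Δz̄)² = 579.3333
r_1(Δz) = -194.1111 / 579.3333 = -0.335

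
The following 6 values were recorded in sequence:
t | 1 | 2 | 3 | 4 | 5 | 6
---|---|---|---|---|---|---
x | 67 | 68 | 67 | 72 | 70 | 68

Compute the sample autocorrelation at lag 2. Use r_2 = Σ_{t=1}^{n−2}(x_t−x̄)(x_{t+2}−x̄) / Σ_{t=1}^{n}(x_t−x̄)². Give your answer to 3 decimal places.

Mean x̄ = (67 + 68 + 67 + 72 + 70 + 68)/6 = 68.6667
Σ(x_t−x̄)(x_{t+2}−x̄) = (2.7778) + (-2.2222) + (-2.2222) + (-2.2222) = -3.8889
Denominator Σ(x_t−x̄)² = 19.3333
r_2 = -3.8889 / 19.3333 = -0.201

-0.201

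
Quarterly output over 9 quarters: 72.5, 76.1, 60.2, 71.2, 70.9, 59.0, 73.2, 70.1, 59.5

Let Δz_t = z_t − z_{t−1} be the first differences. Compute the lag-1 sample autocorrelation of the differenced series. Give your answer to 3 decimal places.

-0.511

First differences Δz: 3.6, -15.9, 11.0, -0.3, -11.9, 14.2, -3.1, -10.6
Mean of differences = -1.6250
Numerator Σ(Δz_t−Δz̄)(Δz_{t+1}−Δz̄) = -424.4006
Denominator Σ(Δz_t−Δz̄)² = 830.9550
r_1(Δz) = -424.4006 / 830.9550 = -0.511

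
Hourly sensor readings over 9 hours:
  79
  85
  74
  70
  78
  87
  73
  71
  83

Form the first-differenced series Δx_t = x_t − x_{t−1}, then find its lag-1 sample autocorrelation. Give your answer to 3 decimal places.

-0.147

First differences Δx: 6, -11, -4, 8, 9, -14, -2, 12
Mean of differences = 0.5000
Numerator Σ(Δx_t−Δx̄)(Δx_{t+1}−Δx̄) = -97.2500
Denominator Σ(Δx_t−Δx̄)² = 660.0000
r_1(Δx) = -97.2500 / 660.0000 = -0.147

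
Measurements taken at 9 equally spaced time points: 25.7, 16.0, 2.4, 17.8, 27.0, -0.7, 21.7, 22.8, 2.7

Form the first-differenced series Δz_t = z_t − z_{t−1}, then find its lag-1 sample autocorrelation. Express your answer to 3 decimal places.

First differences Δz: -9.7, -13.6, 15.4, 9.2, -27.7, 22.4, 1.1, -20.1
Mean of differences = -2.8750
Numerator Σ(Δz_t−Δz̄)(Δz_{t+1}−Δz̄) = -797.3456
Denominator Σ(Δz_t−Δz̄)² = 2208.9950
r_1(Δz) = -797.3456 / 2208.9950 = -0.361

-0.361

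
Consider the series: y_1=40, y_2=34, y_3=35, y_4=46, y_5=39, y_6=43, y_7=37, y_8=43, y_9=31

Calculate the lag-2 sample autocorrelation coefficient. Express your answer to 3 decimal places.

Mean ȳ = (40 + 34 + 35 + 46 + 39 + 43 + 37 + 43 + 31)/9 = 38.6667
Σ(y_t−ȳ)(y_{t+2}−ȳ) = (-4.8889) + (-34.2222) + (-1.2222) + (31.7778) + (-0.5556) + (18.7778) + (12.7778) = 22.4444
Denominator Σ(y_t−ȳ)² = 190.0000
r_2 = 22.4444 / 190.0000 = 0.118

0.118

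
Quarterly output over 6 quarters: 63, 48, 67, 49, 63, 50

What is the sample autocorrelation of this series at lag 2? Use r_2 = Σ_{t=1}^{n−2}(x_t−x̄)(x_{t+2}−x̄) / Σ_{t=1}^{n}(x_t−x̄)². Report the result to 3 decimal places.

0.680

Mean x̄ = (63 + 48 + 67 + 49 + 63 + 50)/6 = 56.6667
Σ(x_t−x̄)(x_{t+2}−x̄) = (65.4444) + (66.4444) + (65.4444) + (51.1111) = 248.4444
Denominator Σ(x_t−x̄)² = 365.3333
r_2 = 248.4444 / 365.3333 = 0.680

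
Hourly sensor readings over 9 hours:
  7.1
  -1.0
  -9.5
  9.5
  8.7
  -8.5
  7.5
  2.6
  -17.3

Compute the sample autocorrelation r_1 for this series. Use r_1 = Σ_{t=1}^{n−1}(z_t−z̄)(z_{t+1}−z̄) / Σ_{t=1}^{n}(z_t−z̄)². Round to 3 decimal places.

-0.226

Mean z̄ = (7.1 − 1.0 − 9.5 + 9.5 + 8.7 − 8.5 + 7.5 + 2.6 − 17.3)/9 = -0.1000
Numerator Σ_{t=1}^{8}(z_t−z̄)(z_{t+1}−z̄) = -167.4600
Denominator Σ(z_t−z̄)² = 742.0600
r_1 = -167.4600 / 742.0600 = -0.226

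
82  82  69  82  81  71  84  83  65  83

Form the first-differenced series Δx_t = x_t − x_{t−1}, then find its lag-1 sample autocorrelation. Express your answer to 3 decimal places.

-0.493

First differences Δx: 0, -13, 13, -1, -10, 13, -1, -18, 18
Mean of differences = 0.1111
Numerator Σ(Δx_t−Δx̄)(Δx_{t+1}−Δx̄) = -619.1235
Denominator Σ(Δx_t−Δx̄)² = 1256.8889
r_1(Δx) = -619.1235 / 1256.8889 = -0.493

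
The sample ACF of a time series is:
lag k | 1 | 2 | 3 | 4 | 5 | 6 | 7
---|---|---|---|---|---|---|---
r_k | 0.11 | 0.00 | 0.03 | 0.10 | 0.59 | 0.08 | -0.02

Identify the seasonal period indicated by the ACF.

5

The largest autocorrelation is r_5 = 0.59; the remaining lags stay at or below 0.11.
The dominant spike at lag 5 indicates a seasonal period of 5.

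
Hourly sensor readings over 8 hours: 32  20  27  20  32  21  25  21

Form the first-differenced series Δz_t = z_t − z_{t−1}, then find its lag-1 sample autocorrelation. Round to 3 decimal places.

-0.774

First differences Δz: -12, 7, -7, 12, -11, 4, -4
Mean of differences = -1.5714
Numerator Σ(Δz_t−Δz̄)(Δz_{t+1}−Δz̄) = -403.6122
Denominator Σ(Δz_t−Δz̄)² = 521.7143
r_1(Δz) = -403.6122 / 521.7143 = -0.774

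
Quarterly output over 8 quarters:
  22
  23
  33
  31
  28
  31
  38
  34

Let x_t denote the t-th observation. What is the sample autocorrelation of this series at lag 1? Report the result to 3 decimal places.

Mean x̄ = (22 + 23 + 33 + 31 + 28 + 31 + 38 + 34)/8 = 30.0000
Deviations from mean: -8.0000, -7.0000, 3.0000, 1.0000, -2.0000, 1.0000, 8.0000, 4.0000
Σ(x_t−x̄)(x_{t+1}−x̄) = (56.0000) + (-21.0000) + (3.0000) + (-2.0000) + (-2.0000) + (8.0000) + (32.0000) = 74.0000
Denominator Σ(x_t−x̄)² = 208.0000
r_1 = 74.0000 / 208.0000 = 0.356

0.356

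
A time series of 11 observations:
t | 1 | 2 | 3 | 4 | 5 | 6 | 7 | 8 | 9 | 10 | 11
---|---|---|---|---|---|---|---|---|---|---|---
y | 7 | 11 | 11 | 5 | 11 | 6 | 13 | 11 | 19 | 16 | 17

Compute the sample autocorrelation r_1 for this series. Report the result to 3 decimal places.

0.284

Mean ȳ = (7 + 11 + 11 + 5 + 11 + 6 + 13 + 11 + 19 + 16 + 17)/11 = 11.5455
Numerator Σ_{t=1}^{10}(y_t−ȳ)(y_{t+1}−ȳ) = 57.5207
Denominator Σ(y_t−ȳ)² = 202.7273
r_1 = 57.5207 / 202.7273 = 0.284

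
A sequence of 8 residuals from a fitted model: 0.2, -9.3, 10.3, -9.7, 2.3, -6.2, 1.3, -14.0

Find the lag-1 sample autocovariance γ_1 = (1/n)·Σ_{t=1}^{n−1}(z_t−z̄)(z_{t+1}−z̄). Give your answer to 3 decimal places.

-38.211

Mean z̄ = (0.2 − 9.3 + 10.3 − 9.7 + 2.3 − 6.2 + 1.3 − 14.0)/8 = -3.1375
Deviations: 3.3375, -6.1625, 13.4375, -6.5625, 5.4375, -3.0625, 4.4375, -10.8625
Σ_{t=1}^{7}(z_t−z̄)(z_{t+1}−z̄) = -305.6877
γ_1 = -305.6877 / 8 = -38.211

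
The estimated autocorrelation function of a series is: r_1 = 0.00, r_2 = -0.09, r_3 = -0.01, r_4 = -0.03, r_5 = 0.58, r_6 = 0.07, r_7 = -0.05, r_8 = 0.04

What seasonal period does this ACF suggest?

The largest autocorrelation is r_5 = 0.58; the remaining lags stay at or below 0.07.
The dominant spike at lag 5 indicates a seasonal period of 5.

5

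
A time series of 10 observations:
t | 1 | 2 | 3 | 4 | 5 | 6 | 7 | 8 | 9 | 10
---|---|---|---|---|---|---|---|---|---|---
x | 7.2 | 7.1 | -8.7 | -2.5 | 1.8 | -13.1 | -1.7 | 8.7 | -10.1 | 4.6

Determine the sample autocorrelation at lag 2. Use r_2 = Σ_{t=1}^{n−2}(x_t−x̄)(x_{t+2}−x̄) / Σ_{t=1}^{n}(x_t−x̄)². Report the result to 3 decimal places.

Mean x̄ = (7.2 + 7.1 − 8.7 − 2.5 + 1.8 − 13.1 − 1.7 + 8.7 − 10.1 + 4.6)/10 = -0.6700
Numerator Σ_{t=1}^{8}(x_t−x̄)(x_{t+2}−x̄) = -134.4228
Denominator Σ(x_t−x̄)² = 556.3010
r_2 = -134.4228 / 556.3010 = -0.242

-0.242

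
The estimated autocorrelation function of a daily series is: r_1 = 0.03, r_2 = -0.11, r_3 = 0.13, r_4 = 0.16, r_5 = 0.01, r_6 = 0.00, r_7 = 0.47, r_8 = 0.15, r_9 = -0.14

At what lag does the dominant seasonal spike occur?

7

The largest autocorrelation is r_7 = 0.47; the remaining lags stay at or below 0.16.
The dominant spike at lag 7 indicates a seasonal period of 7.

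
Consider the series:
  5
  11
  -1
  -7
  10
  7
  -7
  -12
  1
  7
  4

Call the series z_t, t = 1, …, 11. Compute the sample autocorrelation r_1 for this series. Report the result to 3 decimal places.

0.159

Mean z̄ = (5 + 11 − 1 − 7 + 10 + 7 − 7 − 12 + 1 + 7 + 4)/11 = 1.6364
Numerator Σ_{t=1}^{10}(z_t−z̄)(z_{t+1}−z̄) = 91.5950
Denominator Σ(z_t−z̄)² = 574.5455
r_1 = 91.5950 / 574.5455 = 0.159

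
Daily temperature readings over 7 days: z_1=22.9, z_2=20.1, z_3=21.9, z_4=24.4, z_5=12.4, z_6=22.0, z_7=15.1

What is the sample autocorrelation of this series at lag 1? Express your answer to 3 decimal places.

Mean z̄ = (22.9 + 20.1 + 21.9 + 24.4 + 12.4 + 22.0 + 15.1)/7 = 19.8286
Deviations from mean: 3.0714, 0.2714, 2.0714, 4.5714, -7.4286, 2.1714, -4.7286
Numerator Σ_{t=1}^{6}(z_t−z̄)(z_{t+1}−z̄) = -49.4922
Denominator Σ(z_t−z̄)² = 116.9543
r_1 = -49.4922 / 116.9543 = -0.423

-0.423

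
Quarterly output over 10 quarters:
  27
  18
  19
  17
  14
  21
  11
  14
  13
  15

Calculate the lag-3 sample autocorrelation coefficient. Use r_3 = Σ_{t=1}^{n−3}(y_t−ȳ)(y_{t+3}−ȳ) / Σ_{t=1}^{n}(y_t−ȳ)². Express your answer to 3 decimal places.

0.049

Mean ȳ = (27 + 18 + 19 + 17 + 14 + 21 + 11 + 14 + 13 + 15)/10 = 16.9000
Σ(y_t−ȳ)(y_{t+3}−ȳ) = (1.0100) + (-3.1900) + (8.6100) + (-0.5900) + (8.4100) + (-15.9900) + (11.2100) = 9.4700
Denominator Σ(y_t−ȳ)² = 194.9000
r_3 = 9.4700 / 194.9000 = 0.049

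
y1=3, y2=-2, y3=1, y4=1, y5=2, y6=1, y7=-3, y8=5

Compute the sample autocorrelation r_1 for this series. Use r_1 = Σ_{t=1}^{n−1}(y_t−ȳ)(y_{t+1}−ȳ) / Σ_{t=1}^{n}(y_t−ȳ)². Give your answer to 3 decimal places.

Mean ȳ = (3 − 2 + 1 + 1 + 2 + 1 − 3 + 5)/8 = 1.0000
Σ(y_t−ȳ)(y_{t+1}−ȳ) = (-6.0000) + (0.0000) + (0.0000) + (0.0000) + (0.0000) + (0.0000) + (-16.0000) = -22.0000
Denominator Σ(y_t−ȳ)² = 46.0000
r_1 = -22.0000 / 46.0000 = -0.478

-0.478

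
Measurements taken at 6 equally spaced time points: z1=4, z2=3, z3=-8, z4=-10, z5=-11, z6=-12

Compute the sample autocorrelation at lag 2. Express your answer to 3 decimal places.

-0.077

Mean z̄ = (4 + 3 − 8 − 10 − 11 − 12)/6 = -5.6667
Σ(z_t−z̄)(z_{t+2}−z̄) = (-22.5556) + (-37.5556) + (12.4444) + (27.4444) = -20.2222
Denominator Σ(z_t−z̄)² = 261.3333
r_2 = -20.2222 / 261.3333 = -0.077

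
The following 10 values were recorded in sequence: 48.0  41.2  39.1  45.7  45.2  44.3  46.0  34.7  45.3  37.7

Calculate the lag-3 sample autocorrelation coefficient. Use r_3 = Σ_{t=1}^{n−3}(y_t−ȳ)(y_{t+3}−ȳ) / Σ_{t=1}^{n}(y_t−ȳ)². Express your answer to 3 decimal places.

-0.097

Mean ȳ = (48.0 + 41.2 + 39.1 + 45.7 + 45.2 + 44.3 + 46.0 + 34.7 + 45.3 + 37.7)/10 = 42.7200
Σ(y_t−ȳ)(y_{t+3}−ȳ) = (15.7344) + (-3.7696) + (-5.7196) + (9.7744) + (-19.8896) + (4.0764) + (-16.4656) = -16.2592
Denominator Σ(y_t−ȳ)² = 167.7560
r_3 = -16.2592 / 167.7560 = -0.097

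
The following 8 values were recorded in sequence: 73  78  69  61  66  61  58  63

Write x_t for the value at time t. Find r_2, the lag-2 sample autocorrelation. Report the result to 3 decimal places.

Mean x̄ = (73 + 78 + 69 + 61 + 66 + 61 + 58 + 63)/8 = 66.1250
Deviations from mean: 6.8750, 11.8750, 2.8750, -5.1250, -0.1250, -5.1250, -8.1250, -3.1250
Σ(x_t−x̄)(x_{t+2}−x̄) = (19.7656) + (-60.8594) + (-0.3594) + (26.2656) + (1.0156) + (16.0156) = 1.8438
Denominator Σ(x_t−x̄)² = 324.8750
r_2 = 1.8438 / 324.8750 = 0.006

0.006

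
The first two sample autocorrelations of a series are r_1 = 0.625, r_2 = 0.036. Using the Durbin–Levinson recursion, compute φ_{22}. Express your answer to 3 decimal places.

φ_{22} = (r_2 − r_1²) / (1 − r_1²)
r_1² = (0.625)² = 0.390625
Numerator = 0.036 − 0.3906 = -0.3546; denominator = 1 − 0.3906 = 0.6094
φ_{22} = -0.3546 / 0.6094 = -0.582

-0.582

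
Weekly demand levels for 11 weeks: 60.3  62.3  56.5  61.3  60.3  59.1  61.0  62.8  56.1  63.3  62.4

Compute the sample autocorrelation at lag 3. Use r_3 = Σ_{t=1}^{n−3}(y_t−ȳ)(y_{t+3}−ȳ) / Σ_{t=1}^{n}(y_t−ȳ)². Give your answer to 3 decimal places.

0.291

Mean ȳ = (60.3 + 62.3 + 56.5 + 61.3 + 60.3 + 59.1 + 61.0 + 62.8 + 56.1 + 63.3 + 62.4)/11 = 60.4909
Numerator Σ_{t=1}^{8}(y_t−ȳ)(y_{t+3}−ȳ) = 16.9679
Denominator Σ(y_t−ȳ)² = 58.2691
r_3 = 16.9679 / 58.2691 = 0.291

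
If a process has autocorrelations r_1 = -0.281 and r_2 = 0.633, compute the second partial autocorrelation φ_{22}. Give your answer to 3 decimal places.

0.602

φ_{22} = (r_2 − r_1²) / (1 − r_1²)
r_1² = (-0.281)² = 0.078961
Numerator = 0.633 − 0.0790 = 0.5540; denominator = 1 − 0.0790 = 0.9210
φ_{22} = 0.5540 / 0.9210 = 0.602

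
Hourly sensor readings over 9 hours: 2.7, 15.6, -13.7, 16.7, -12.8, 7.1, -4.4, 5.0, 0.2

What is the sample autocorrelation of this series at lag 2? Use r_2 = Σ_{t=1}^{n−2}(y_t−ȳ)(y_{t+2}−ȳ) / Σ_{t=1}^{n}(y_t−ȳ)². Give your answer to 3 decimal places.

Mean ȳ = (2.7 + 15.6 − 13.7 + 16.7 − 12.8 + 7.1 − 4.4 + 5.0 + 0.2)/9 = 1.8222
Numerator Σ_{t=1}^{7}(y_t−ȳ)(y_{t+2}−ȳ) = 614.6968
Denominator Σ(y_t−ȳ)² = 945.9956
r_2 = 614.6968 / 945.9956 = 0.650

0.650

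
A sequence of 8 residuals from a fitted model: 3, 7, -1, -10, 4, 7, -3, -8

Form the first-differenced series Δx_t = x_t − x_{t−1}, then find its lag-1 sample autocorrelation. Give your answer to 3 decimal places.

First differences Δx: 4, -8, -9, 14, 3, -10, -5
Mean of differences = -1.5714
Numerator Σ(Δx_t−Δx̄)(Δx_{t+1}−Δx̄) = -42.1837
Denominator Σ(Δx_t−Δx̄)² = 473.7143
r_1(Δx) = -42.1837 / 473.7143 = -0.089

-0.089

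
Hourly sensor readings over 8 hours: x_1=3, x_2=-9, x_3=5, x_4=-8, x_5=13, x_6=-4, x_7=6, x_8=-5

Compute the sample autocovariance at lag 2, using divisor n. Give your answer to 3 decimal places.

Mean x̄ = (3 − 9 + 5 − 8 + 13 − 4 + 6 − 5)/8 = 0.1250
Deviations: 2.8750, -9.1250, 4.8750, -8.1250, 12.8750, -4.1250, 5.8750, -5.1250
Σ_{t=1}^{6}(x_t−x̄)(x_{t+2}−x̄) = 281.2188
γ_2 = 281.2188 / 8 = 35.152

35.152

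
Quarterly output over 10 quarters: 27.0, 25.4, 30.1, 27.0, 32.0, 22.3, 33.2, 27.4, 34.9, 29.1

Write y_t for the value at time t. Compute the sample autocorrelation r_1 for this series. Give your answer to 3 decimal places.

-0.525

Mean ȳ = (27.0 + 25.4 + 30.1 + 27.0 + 32.0 + 22.3 + 33.2 + 27.4 + 34.9 + 29.1)/10 = 28.8400
Numerator Σ_{t=1}^{9}(y_t−ȳ)(y_{t+1}−ȳ) = -68.7476
Denominator Σ(y_t−ȳ)² = 130.8240
r_1 = -68.7476 / 130.8240 = -0.525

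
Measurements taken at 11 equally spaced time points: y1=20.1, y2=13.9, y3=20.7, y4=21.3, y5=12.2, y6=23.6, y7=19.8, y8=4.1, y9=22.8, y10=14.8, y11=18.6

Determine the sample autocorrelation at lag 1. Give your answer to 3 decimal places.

Mean ȳ = (20.1 + 13.9 + 20.7 + 21.3 + 12.2 + 23.6 + 19.8 + 4.1 + 22.8 + 14.8 + 18.6)/11 = 17.4455
Numerator Σ_{t=1}^{10}(y_t−ȳ)(y_{t+1}−ȳ) = -166.5175
Denominator Σ(y_t−ȳ)² = 331.1073
r_1 = -166.5175 / 331.1073 = -0.503

-0.503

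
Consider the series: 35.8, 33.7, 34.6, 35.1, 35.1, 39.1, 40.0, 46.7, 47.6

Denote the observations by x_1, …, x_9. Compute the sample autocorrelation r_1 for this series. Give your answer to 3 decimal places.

Mean x̄ = (35.8 + 33.7 + 34.6 + 35.1 + 35.1 + 39.1 + 40.0 + 46.7 + 47.6)/9 = 38.6333
Numerator Σ_{t=1}^{8}(x_t−x̄)(x_{t+1}−x̄) = 142.9556
Denominator Σ(x_t−x̄)² = 221.1600
r_1 = 142.9556 / 221.1600 = 0.646

0.646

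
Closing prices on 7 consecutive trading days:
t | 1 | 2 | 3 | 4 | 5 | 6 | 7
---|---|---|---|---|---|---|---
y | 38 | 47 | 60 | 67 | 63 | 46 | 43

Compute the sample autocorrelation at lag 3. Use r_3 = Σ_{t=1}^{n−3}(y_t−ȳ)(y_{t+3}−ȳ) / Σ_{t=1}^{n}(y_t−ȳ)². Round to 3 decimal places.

-0.599

Mean ȳ = (38 + 47 + 60 + 67 + 63 + 46 + 43)/7 = 52.0000
Deviations from mean: -14.0000, -5.0000, 8.0000, 15.0000, 11.0000, -6.0000, -9.0000
Σ(y_t−ȳ)(y_{t+3}−ȳ) = (-210.0000) + (-55.0000) + (-48.0000) + (-135.0000) = -448.0000
Denominator Σ(y_t−ȳ)² = 748.0000
r_3 = -448.0000 / 748.0000 = -0.599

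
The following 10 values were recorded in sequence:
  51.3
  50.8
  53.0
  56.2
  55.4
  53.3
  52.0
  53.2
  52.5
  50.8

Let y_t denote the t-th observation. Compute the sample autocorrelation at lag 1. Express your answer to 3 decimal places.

Mean ȳ = (51.3 + 50.8 + 53.0 + 56.2 + 55.4 + 53.3 + 52.0 + 53.2 + 52.5 + 50.8)/10 = 52.8500
Numerator Σ_{t=1}^{9}(y_t−ȳ)(y_{t+1}−ȳ) = 12.9775
Denominator Σ(y_t−ȳ)² = 29.7250
r_1 = 12.9775 / 29.7250 = 0.437

0.437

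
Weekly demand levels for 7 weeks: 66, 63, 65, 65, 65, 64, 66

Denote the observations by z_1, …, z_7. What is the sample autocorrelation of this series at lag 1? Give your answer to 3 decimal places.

-0.503

Mean z̄ = (66 + 63 + 65 + 65 + 65 + 64 + 66)/7 = 64.8571
Numerator Σ_{t=1}^{6}(z_t−z̄)(z_{t+1}−z̄) = -3.4490
Denominator Σ(z_t−z̄)² = 6.8571
r_1 = -3.4490 / 6.8571 = -0.503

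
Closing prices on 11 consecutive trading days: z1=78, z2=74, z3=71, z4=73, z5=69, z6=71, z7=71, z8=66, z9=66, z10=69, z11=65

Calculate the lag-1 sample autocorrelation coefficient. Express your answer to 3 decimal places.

Mean z̄ = (78 + 74 + 71 + 73 + 69 + 71 + 71 + 66 + 66 + 69 + 65)/11 = 70.2727
Numerator Σ_{t=1}^{10}(z_t−z̄)(z_{t+1}−z̄) = 56.9256
Denominator Σ(z_t−z̄)² = 150.1818
r_1 = 56.9256 / 150.1818 = 0.379

0.379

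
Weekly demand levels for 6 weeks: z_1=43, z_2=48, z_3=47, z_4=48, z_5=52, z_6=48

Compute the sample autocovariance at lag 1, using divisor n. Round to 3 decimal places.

0.148

Mean z̄ = (43 + 48 + 47 + 48 + 52 + 48)/6 = 47.6667
Deviations: -4.6667, 0.3333, -0.6667, 0.3333, 4.3333, 0.3333
Σ_{t=1}^{5}(z_t−z̄)(z_{t+1}−z̄) = 0.8889
γ_1 = 0.8889 / 6 = 0.148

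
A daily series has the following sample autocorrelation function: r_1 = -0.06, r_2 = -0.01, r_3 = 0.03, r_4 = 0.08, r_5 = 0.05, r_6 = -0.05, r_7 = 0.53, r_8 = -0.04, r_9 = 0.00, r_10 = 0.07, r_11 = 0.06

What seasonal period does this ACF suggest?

The largest autocorrelation is r_7 = 0.53; the remaining lags stay at or below 0.08.
The dominant spike at lag 7 indicates a seasonal period of 7.

7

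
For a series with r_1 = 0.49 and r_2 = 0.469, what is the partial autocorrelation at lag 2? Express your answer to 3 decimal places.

φ_{22} = (r_2 − r_1²) / (1 − r_1²)
r_1² = (0.49)² = 0.2401
Numerator = 0.469 − 0.2401 = 0.2289; denominator = 1 − 0.2401 = 0.7599
φ_{22} = 0.2289 / 0.7599 = 0.301

0.301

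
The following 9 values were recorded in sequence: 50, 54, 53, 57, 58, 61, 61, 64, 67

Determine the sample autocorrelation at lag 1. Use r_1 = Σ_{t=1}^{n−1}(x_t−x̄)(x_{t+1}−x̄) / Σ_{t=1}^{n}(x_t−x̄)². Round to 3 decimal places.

0.572

Mean x̄ = (50 + 54 + 53 + 57 + 58 + 61 + 61 + 64 + 67)/9 = 58.3333
Numerator Σ_{t=1}^{8}(x_t−x̄)(x_{t+1}−x̄) = 137.2222
Denominator Σ(x_t−x̄)² = 240.0000
r_1 = 137.2222 / 240.0000 = 0.572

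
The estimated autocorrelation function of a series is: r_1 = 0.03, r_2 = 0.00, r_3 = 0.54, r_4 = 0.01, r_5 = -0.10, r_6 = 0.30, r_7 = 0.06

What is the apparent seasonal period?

3

The largest autocorrelation is r_3 = 0.54, with a weaker echo at lag 6 (0.30); the remaining lags stay at or below 0.06.
The dominant spike at lag 3 indicates a seasonal period of 3.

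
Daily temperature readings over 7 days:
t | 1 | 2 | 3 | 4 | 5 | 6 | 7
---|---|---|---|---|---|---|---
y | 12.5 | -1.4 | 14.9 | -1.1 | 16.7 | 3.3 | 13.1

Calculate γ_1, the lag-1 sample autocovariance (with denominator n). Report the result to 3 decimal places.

Mean ȳ = (12.5 − 1.4 + 14.9 − 1.1 + 16.7 + 3.3 + 13.1)/7 = 8.2857
Deviations: 4.2143, -9.6857, 6.6143, -9.3857, 8.4143, -4.9857, 4.8143
Σ_{t=1}^{6}(y_t−ȳ)(y_{t+1}−ȳ) = -311.8902
γ_1 = -311.8902 / 7 = -44.556

-44.556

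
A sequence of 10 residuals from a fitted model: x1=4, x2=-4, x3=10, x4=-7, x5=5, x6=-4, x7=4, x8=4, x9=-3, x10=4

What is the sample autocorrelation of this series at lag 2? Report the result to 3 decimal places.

Mean x̄ = (4 − 4 + 10 − 7 + 5 − 4 + 4 + 4 − 3 + 4)/10 = 1.3000
Numerator Σ_{t=1}^{8}(x_t−x̄)(x_{t+2}−x̄) = 135.0200
Denominator Σ(x_t−x̄)² = 262.1000
r_2 = 135.0200 / 262.1000 = 0.515

0.515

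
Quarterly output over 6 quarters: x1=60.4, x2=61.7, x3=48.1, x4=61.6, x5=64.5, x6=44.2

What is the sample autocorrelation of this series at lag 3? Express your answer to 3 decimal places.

Mean x̄ = (60.4 + 61.7 + 48.1 + 61.6 + 64.5 + 44.2)/6 = 56.7500
Deviations from mean: 3.6500, 4.9500, -8.6500, 4.8500, 7.7500, -12.5500
Numerator Σ_{t=1}^{3}(x_t−x̄)(x_{t+3}−x̄) = 164.6225
Denominator Σ(x_t−x̄)² = 353.7350
r_3 = 164.6225 / 353.7350 = 0.465

0.465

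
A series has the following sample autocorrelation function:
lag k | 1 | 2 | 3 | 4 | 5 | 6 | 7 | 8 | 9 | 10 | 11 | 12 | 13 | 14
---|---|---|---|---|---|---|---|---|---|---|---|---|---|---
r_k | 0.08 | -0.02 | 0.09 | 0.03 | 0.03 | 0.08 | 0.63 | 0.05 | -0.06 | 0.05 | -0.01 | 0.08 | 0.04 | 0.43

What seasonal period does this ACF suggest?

The largest autocorrelation is r_7 = 0.63, with a weaker echo at lag 14 (0.43); the remaining lags stay at or below 0.09.
The dominant spike at lag 7 indicates a seasonal period of 7.

7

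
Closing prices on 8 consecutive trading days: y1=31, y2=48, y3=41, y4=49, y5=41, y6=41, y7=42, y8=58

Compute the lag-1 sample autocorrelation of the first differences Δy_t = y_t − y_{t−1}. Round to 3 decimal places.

First differences Δy: 17, -7, 8, -8, 0, 1, 16
Mean of differences = 3.8571
Numerator Σ(Δy_t−Δȳ)(Δy_{t+1}−Δȳ) = -214.7347
Denominator Σ(Δy_t−Δȳ)² = 618.8571
r_1(Δy) = -214.7347 / 618.8571 = -0.347

-0.347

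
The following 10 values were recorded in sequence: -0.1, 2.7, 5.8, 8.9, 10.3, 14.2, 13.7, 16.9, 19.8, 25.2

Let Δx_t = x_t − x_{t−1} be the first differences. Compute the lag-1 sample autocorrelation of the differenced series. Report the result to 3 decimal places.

-0.307

First differences Δx: 2.8, 3.1, 3.1, 1.4, 3.9, -0.5, 3.2, 2.9, 5.4
Mean of differences = 2.8111
Numerator Σ(Δx_t−Δx̄)(Δx_{t+1}−Δx̄) = -6.4923
Denominator Σ(Δx_t−Δx̄)² = 21.1689
r_1(Δx) = -6.4923 / 21.1689 = -0.307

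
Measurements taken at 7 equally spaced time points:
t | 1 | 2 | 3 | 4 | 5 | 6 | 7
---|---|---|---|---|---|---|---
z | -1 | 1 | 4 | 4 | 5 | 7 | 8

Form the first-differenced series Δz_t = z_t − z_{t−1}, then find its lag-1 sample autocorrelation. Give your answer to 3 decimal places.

First differences Δz: 2, 3, 0, 1, 2, 1
Mean of differences = 1.5000
Numerator Σ(Δz_t−Δz̄)(Δz_{t+1}−Δz̄) = -1.2500
Denominator Σ(Δz_t−Δz̄)² = 5.5000
r_1(Δz) = -1.2500 / 5.5000 = -0.227

-0.227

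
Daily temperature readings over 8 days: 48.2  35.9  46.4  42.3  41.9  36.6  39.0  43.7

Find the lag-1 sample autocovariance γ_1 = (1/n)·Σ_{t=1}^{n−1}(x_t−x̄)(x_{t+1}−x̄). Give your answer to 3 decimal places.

Mean x̄ = (48.2 + 35.9 + 46.4 + 42.3 + 41.9 + 36.6 + 39.0 + 43.7)/8 = 41.7500
Σ_{t=1}^{7}(x_t−x̄)(x_{t+1}−x̄) = -54.2675
γ_1 = -54.2675 / 8 = -6.783

-6.783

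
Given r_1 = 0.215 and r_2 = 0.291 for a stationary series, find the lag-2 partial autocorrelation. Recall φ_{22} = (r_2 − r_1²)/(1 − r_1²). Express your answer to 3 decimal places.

φ_{22} = (r_2 − r_1²) / (1 − r_1²)
r_1² = (0.215)² = 0.046225
Numerator = 0.291 − 0.0462 = 0.2448; denominator = 1 − 0.0462 = 0.9538
φ_{22} = 0.2448 / 0.9538 = 0.257

0.257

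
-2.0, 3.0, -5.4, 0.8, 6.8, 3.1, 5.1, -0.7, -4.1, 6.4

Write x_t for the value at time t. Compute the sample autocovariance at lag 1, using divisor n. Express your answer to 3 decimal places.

Mean x̄ = (-2.0 + 3.0 − 5.4 + 0.8 + 6.8 + 3.1 + 5.1 − 0.7 − 4.1 + 6.4)/10 = 1.3000
Σ_{t=1}^{9}(x_t−x̄)(x_{t+1}−x̄) = -24.0000
γ_1 = -24.0000 / 10 = -2.400

-2.400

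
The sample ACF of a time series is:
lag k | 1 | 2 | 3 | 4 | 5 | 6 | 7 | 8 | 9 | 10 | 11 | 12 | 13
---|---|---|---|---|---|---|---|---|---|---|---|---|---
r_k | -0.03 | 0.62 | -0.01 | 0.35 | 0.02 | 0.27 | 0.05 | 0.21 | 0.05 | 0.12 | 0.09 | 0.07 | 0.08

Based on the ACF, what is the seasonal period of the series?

The largest autocorrelation is r_2 = 0.62, with weaker echoes at lags 4 (0.35), 6 (0.27) and 8 (0.21); the remaining lags stay at or below 0.12.
The dominant spike at lag 2 indicates a seasonal period of 2.

2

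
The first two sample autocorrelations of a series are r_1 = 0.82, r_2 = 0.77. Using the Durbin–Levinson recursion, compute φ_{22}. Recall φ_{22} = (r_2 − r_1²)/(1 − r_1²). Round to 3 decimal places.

0.298

φ_{22} = (r_2 − r_1²) / (1 − r_1²)
r_1² = (0.82)² = 0.6724
Numerator = 0.77 − 0.6724 = 0.0976; denominator = 1 − 0.6724 = 0.3276
φ_{22} = 0.0976 / 0.3276 = 0.298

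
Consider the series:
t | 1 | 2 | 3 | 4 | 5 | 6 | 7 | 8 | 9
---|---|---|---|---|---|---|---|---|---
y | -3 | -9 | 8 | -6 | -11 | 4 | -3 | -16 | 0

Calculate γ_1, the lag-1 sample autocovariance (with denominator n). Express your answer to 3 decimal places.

-20.333

Mean ȳ = (-3 − 9 + 8 − 6 − 11 + 4 − 3 − 16 + 0)/9 = -4.0000
Σ_{t=1}^{8}(y_t−ȳ)(y_{t+1}−ȳ) = -183.0000
γ_1 = -183.0000 / 9 = -20.333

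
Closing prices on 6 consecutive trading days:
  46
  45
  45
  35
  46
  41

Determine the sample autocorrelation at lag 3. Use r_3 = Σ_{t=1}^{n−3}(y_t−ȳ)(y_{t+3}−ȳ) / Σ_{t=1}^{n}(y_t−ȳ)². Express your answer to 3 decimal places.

-0.234

Mean ȳ = (46 + 45 + 45 + 35 + 46 + 41)/6 = 43.0000
Deviations from mean: 3.0000, 2.0000, 2.0000, -8.0000, 3.0000, -2.0000
Numerator Σ_{t=1}^{3}(y_t−ȳ)(y_{t+3}−ȳ) = -22.0000
Denominator Σ(y_t−ȳ)² = 94.0000
r_3 = -22.0000 / 94.0000 = -0.234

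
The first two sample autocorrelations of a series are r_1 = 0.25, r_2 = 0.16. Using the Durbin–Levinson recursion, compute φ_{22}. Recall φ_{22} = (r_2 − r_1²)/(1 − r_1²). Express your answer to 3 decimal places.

φ_{22} = (r_2 − r_1²) / (1 − r_1²)
r_1² = (0.25)² = 0.0625
Numerator = 0.16 − 0.0625 = 0.0975; denominator = 1 − 0.0625 = 0.9375
φ_{22} = 0.0975 / 0.9375 = 0.104

0.104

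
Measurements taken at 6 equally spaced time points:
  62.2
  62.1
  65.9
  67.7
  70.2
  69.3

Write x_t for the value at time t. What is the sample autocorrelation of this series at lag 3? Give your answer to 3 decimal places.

-0.384

Mean x̄ = (62.2 + 62.1 + 65.9 + 67.7 + 70.2 + 69.3)/6 = 66.2333
Deviations from mean: -4.0333, -4.1333, -0.3333, 1.4667, 3.9667, 3.0667
Numerator Σ_{t=1}^{3}(x_t−x̄)(x_{t+3}−x̄) = -23.3333
Denominator Σ(x_t−x̄)² = 60.7533
r_3 = -23.3333 / 60.7533 = -0.384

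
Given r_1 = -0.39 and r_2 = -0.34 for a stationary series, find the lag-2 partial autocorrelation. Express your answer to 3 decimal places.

-0.580

φ_{22} = (r_2 − r_1²) / (1 − r_1²)
r_1² = (-0.39)² = 0.1521
Numerator = -0.34 − 0.1521 = -0.4921; denominator = 1 − 0.1521 = 0.8479
φ_{22} = -0.4921 / 0.8479 = -0.580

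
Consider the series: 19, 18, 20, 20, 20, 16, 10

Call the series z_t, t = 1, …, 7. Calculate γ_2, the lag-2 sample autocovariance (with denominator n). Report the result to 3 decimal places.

Mean z̄ = (19 + 18 + 20 + 20 + 20 + 16 + 10)/7 = 17.5714
Deviations: 1.4286, 0.4286, 2.4286, 2.4286, 2.4286, -1.5714, -7.5714
Σ_{t=1}^{5}(z_t−z̄)(z_{t+2}−z̄) = -11.7959
γ_2 = -11.7959 / 7 = -1.685

-1.685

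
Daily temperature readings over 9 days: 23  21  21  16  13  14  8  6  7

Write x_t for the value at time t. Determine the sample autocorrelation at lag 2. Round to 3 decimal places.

0.353

Mean x̄ = (23 + 21 + 21 + 16 + 13 + 14 + 8 + 6 + 7)/9 = 14.3333
Σ(x_t−x̄)(x_{t+2}−x̄) = (57.7778) + (11.1111) + (-8.8889) + (-0.5556) + (8.4444) + (2.7778) + (46.4444) = 117.1111
Denominator Σ(x_t−x̄)² = 332.0000
r_2 = 117.1111 / 332.0000 = 0.353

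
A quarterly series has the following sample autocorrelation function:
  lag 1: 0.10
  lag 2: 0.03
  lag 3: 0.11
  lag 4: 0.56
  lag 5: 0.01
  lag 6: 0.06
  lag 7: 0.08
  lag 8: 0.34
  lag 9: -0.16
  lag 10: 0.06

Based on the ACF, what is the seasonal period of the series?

4

The largest autocorrelation is r_4 = 0.56, with a weaker echo at lag 8 (0.34); the remaining lags stay at or below 0.11.
The dominant spike at lag 4 indicates a seasonal period of 4.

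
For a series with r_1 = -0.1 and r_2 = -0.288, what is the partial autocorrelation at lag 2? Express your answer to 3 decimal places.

-0.301

φ_{22} = (r_2 − r_1²) / (1 − r_1²)
r_1² = (-0.1)² = 0.01
Numerator = -0.288 − 0.0100 = -0.2980; denominator = 1 − 0.0100 = 0.9900
φ_{22} = -0.2980 / 0.9900 = -0.301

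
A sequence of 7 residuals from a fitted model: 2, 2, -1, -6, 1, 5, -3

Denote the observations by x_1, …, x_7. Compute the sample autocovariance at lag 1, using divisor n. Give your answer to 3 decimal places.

Mean x̄ = (2 + 2 − 1 − 6 + 1 + 5 − 3)/7 = 0.0000
Σ_{t=1}^{6}(x_t−x̄)(x_{t+1}−x̄) = -8.0000
γ_1 = -8.0000 / 7 = -1.143

-1.143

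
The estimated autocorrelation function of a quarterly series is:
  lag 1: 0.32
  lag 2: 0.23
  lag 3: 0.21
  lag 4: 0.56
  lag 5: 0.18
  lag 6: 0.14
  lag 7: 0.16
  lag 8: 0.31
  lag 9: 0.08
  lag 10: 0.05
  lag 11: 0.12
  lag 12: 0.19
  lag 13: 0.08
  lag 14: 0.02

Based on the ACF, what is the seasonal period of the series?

4

The largest autocorrelation is r_4 = 0.56; the remaining lags stay at or below 0.32. The elevated value at lag 1 (0.32), dropping to 0.23 at lag 2, reflects decaying short-term dependence rather than seasonality.
The dominant spike at lag 4 indicates a seasonal period of 4.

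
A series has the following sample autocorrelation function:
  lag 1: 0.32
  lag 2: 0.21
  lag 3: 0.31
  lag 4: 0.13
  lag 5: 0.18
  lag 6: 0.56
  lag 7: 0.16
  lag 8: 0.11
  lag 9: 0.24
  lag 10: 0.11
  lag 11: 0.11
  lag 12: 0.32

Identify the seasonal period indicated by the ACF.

6

The largest autocorrelation is r_6 = 0.56; the remaining lags stay at or below 0.32. The elevated value at lag 1 (0.32), dropping to 0.21 at lag 2, reflects decaying short-term dependence rather than seasonality.
The dominant spike at lag 6 indicates a seasonal period of 6.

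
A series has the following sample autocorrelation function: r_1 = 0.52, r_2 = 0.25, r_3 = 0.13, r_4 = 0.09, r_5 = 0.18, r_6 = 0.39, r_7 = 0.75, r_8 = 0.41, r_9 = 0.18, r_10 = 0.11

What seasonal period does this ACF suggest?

The largest autocorrelation is r_7 = 0.75; the remaining lags stay at or below 0.52. The elevated value at lag 1 (0.52), dropping to 0.25 at lag 2, reflects decaying short-term dependence rather than seasonality.
The dominant spike at lag 7 indicates a seasonal period of 7.

7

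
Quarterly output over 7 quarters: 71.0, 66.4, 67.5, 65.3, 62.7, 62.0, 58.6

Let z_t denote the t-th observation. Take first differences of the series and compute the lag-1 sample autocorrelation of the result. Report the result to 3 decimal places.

First differences Δz: -4.6, 1.1, -2.2, -2.6, -0.7, -3.4
Mean of differences = -2.0667
Numerator Σ(Δz_t−Δz̄)(Δz_{t+1}−Δz̄) = -10.9244
Denominator Σ(Δz_t−Δz̄)² = 20.3933
r_1(Δz) = -10.9244 / 20.3933 = -0.536

-0.536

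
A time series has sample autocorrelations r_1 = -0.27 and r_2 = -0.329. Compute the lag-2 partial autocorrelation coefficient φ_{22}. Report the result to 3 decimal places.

-0.434

φ_{22} = (r_2 − r_1²) / (1 − r_1²)
r_1² = (-0.27)² = 0.0729
Numerator = -0.329 − 0.0729 = -0.4019; denominator = 1 − 0.0729 = 0.9271
φ_{22} = -0.4019 / 0.9271 = -0.434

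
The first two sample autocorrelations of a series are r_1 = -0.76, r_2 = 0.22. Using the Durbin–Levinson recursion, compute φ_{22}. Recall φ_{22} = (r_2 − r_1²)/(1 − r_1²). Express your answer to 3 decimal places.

-0.847

φ_{22} = (r_2 − r_1²) / (1 − r_1²)
r_1² = (-0.76)² = 0.5776
Numerator = 0.22 − 0.5776 = -0.3576; denominator = 1 − 0.5776 = 0.4224
φ_{22} = -0.3576 / 0.4224 = -0.847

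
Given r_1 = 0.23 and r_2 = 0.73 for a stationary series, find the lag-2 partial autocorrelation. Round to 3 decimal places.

φ_{22} = (r_2 − r_1²) / (1 − r_1²)
r_1² = (0.23)² = 0.0529
Numerator = 0.73 − 0.0529 = 0.6771; denominator = 1 − 0.0529 = 0.9471
φ_{22} = 0.6771 / 0.9471 = 0.715

0.715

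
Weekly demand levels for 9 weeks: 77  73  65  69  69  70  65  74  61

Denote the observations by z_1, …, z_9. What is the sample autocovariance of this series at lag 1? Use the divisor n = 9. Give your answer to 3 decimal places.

Mean z̄ = (77 + 73 + 65 + 69 + 69 + 70 + 65 + 74 + 61)/9 = 69.2222
Σ_{t=1}^{8}(z_t−z̄)(z_{t+1}−z̄) = -48.4938
γ_1 = -48.4938 / 9 = -5.388

-5.388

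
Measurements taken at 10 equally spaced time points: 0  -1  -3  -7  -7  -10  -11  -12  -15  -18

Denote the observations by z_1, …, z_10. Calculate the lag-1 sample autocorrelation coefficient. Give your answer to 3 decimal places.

0.664

Mean z̄ = (0 − 1 − 3 − 7 − 7 − 10 − 11 − 12 − 15 − 18)/10 = -8.4000
Numerator Σ_{t=1}^{9}(z_t−z̄)(z_{t+1}−z̄) = 210.0400
Denominator Σ(z_t−z̄)² = 316.4000
r_1 = 210.0400 / 316.4000 = 0.664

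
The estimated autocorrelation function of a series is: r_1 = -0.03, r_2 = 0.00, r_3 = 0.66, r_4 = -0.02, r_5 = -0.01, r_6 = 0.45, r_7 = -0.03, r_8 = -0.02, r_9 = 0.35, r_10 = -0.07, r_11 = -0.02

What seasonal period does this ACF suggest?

3

The largest autocorrelation is r_3 = 0.66, with weaker echoes at lags 6 (0.45) and 9 (0.35); the remaining lags stay at or below 0.00.
The dominant spike at lag 3 indicates a seasonal period of 3.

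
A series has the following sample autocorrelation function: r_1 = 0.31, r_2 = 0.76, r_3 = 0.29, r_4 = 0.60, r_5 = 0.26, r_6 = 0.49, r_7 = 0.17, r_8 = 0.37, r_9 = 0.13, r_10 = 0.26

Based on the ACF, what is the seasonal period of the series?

2

The largest autocorrelation is r_2 = 0.76, with weaker echoes at lags 4 (0.60), 6 (0.49) and 8 (0.37); the remaining lags stay at or below 0.31.
The dominant spike at lag 2 indicates a seasonal period of 2.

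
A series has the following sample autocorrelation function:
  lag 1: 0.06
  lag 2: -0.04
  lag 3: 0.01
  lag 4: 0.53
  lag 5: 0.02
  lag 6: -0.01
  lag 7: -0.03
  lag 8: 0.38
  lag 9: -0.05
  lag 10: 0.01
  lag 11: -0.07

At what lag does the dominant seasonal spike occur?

The largest autocorrelation is r_4 = 0.53, with a weaker echo at lag 8 (0.38); the remaining lags stay at or below 0.06.
The dominant spike at lag 4 indicates a seasonal period of 4.

4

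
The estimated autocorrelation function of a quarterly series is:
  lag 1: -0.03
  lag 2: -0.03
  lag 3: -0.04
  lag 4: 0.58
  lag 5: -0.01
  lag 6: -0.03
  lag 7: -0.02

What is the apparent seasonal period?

4

The largest autocorrelation is r_4 = 0.58; the remaining lags stay at or below -0.01.
The dominant spike at lag 4 indicates a seasonal period of 4.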